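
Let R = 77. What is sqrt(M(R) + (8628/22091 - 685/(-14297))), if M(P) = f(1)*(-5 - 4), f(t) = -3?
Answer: 2*sqrt(813625634330315)/10890863 ≈ 5.2382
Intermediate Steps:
M(P) = 27 (M(P) = -3*(-5 - 4) = -3*(-9) = 27)
sqrt(M(R) + (8628/22091 - 685/(-14297))) = sqrt(27 + (8628/22091 - 685/(-14297))) = sqrt(27 + (8628*(1/22091) - 685*(-1/14297))) = sqrt(27 + (8628/22091 + 685/14297)) = sqrt(27 + 138486851/315835027) = sqrt(8666032580/315835027) = 2*sqrt(813625634330315)/10890863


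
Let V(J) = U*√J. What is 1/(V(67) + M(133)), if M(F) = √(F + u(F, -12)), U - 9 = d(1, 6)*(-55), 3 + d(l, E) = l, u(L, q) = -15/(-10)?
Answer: 2/(√538 + 238*√67) ≈ 0.0010146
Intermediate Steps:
u(L, q) = 3/2 (u(L, q) = -15*(-⅒) = 3/2)
d(l, E) = -3 + l
U = 119 (U = 9 + (-3 + 1)*(-55) = 9 - 2*(-55) = 9 + 110 = 119)
M(F) = √(3/2 + F) (M(F) = √(F + 3/2) = √(3/2 + F))
V(J) = 119*√J
1/(V(67) + M(133)) = 1/(119*√67 + √(6 + 4*133)/2) = 1/(119*√67 + √(6 + 532)/2) = 1/(119*√67 + √538/2) = 1/(√538/2 + 119*√67)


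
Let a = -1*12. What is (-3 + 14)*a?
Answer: -132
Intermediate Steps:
a = -12
(-3 + 14)*a = (-3 + 14)*(-12) = 11*(-12) = -132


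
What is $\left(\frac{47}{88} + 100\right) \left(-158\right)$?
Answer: $- \frac{698913}{44} \approx -15884.0$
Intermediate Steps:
$\left(\frac{47}{88} + 100\right) \left(-158\right) = \frac{8847}{88} \left(-158\right) = - \frac{698913}{44}$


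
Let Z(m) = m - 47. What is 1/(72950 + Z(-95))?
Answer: 1/72808 ≈ 1.3735e-5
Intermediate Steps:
Z(m) = -47 + m
1/(72950 + Z(-95)) = 1/(72950 + (-47 - 95)) = 1/(72950 - 142) = 1/72808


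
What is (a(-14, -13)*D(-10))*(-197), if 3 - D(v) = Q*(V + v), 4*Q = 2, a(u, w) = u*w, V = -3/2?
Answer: -627445/2 ≈ -3.1372e+5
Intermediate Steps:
V = -3/2 (V = -3*½ = -3/2 ≈ -1.5000)
Q = ½ (Q = (¼)*2 = ½ ≈ 0.50000)
D(v) = 15/4 - v/2 (D(v) = 3 - (-3/2 + v)/2 = 3 - (-¾ + v/2) = 3 + (¾ - v/2) = 15/4 - v/2)
(a(-14, -13)*D(-10))*(-197) = ((-14*(-13))*(15/4 - ½*(-10)))*(-197) = (182*(15/4 + 5))*(-197) = (182*(35/4))*(-197) = (3185/2)*(-197) = -627445/2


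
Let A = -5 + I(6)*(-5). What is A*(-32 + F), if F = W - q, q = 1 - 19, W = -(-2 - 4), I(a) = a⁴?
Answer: 51880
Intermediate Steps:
W = 6 (W = -1*(-6) = 6)
A = -6485 (A = -5 + 6⁴*(-5) = -5 + 1296*(-5) = -5 - 6480 = -6485)
q = -18
F = 24 (F = 6 - 1*(-18) = 6 + 18 = 24)
A*(-32 + F) = -6485*(-32 + 24) = -6485*(-8) = 51880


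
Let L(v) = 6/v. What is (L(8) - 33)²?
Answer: 16641/16 ≈ 1040.1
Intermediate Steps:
(L(8) - 33)² = (6/8 - 33)² = (6*(⅛) - 33)² = (¾ - 33)² = (-129/4)² = 16641/16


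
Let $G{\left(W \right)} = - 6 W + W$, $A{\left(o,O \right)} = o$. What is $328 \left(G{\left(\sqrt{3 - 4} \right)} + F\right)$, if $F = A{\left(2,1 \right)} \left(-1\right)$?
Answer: $-656 - 1640 i \approx -656.0 - 1640.0 i$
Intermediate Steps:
$G{\left(W \right)} = - 5 W$
$F = -2$ ($F = 2 \left(-1\right) = -2$)
$328 \left(G{\left(\sqrt{3 - 4} \right)} + F\right) = 328 \left(- 5 \sqrt{3 - 4} - 2\right) = 328 \left(- 5 \sqrt{-1} - 2\right) = 328 \left(- 5 i - 2\right) = 328 \left(-2 - 5 i\right) = -656 - 1640 i$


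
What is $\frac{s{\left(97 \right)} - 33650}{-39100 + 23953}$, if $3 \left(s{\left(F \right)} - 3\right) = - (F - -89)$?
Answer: $\frac{33709}{15147} \approx 2.2255$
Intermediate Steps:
$s{\left(F \right)} = - \frac{80}{3} - \frac{F}{3}$ ($s{\left(F \right)} = 3 + \frac{\left(-1\right) \left(F - -89\right)}{3} = 3 + \frac{\left(-1\right) \left(F + 89\right)}{3} = 3 + \frac{\left(-1\right) \left(89 + F\right)}{3} = 3 + \frac{-89 - F}{3} = 3 - \left(\frac{89}{3} + \frac{F}{3}\right) = - \frac{80}{3} - \frac{F}{3}$)
$\frac{s{\left(97 \right)} - 33650}{-39100 + 23953} = \frac{\left(- \frac{80}{3} - \frac{97}{3}\right) - 33650}{-39100 + 23953} = \frac{\left(- \frac{80}{3} - \frac{97}{3}\right) - 33650}{-15147} = \left(-59 - 33650\right) \left(- \frac{1}{15147}\right) = \left(-33709\right) \left(- \frac{1}{15147}\right) = \frac{33709}{15147}$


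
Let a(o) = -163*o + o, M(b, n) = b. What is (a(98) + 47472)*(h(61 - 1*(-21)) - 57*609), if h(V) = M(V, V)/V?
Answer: -1096760352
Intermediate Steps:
h(V) = 1 (h(V) = V/V = 1)
a(o) = -162*o
(a(98) + 47472)*(h(61 - 1*(-21)) - 57*609) = (-162*98 + 47472)*(1 - 57*609) = (-15876 + 47472)*(1 - 34713) = 31596*(-34712) = -1096760352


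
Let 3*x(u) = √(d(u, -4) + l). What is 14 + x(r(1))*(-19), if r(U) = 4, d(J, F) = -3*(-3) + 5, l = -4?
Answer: 14 - 19*√10/3 ≈ -6.0278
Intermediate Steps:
d(J, F) = 14 (d(J, F) = 9 + 5 = 14)
x(u) = √10/3 (x(u) = √(14 - 4)/3 = √10/3)
14 + x(r(1))*(-19) = 14 + (√10/3)*(-19) = 14 - 19*√10/3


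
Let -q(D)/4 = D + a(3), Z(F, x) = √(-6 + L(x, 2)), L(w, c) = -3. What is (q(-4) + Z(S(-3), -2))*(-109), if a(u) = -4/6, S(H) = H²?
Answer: -6104/3 - 327*I ≈ -2034.7 - 327.0*I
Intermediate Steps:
a(u) = -⅔ (a(u) = -4*⅙ = -⅔)
Z(F, x) = 3*I (Z(F, x) = √(-6 - 3) = √(-9) = 3*I)
q(D) = 8/3 - 4*D (q(D) = -4*(D - ⅔) = -4*(-⅔ + D) = 8/3 - 4*D)
(q(-4) + Z(S(-3), -2))*(-109) = ((8/3 - 4*(-4)) + 3*I)*(-109) = ((8/3 + 16) + 3*I)*(-109) = (56/3 + 3*I)*(-109) = -6104/3 - 327*I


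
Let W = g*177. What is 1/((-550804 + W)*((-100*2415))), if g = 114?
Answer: 1/128146179000 ≈ 7.8036e-12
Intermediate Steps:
W = 20178 (W = 114*177 = 20178)
1/((-550804 + W)*((-100*2415))) = 1/((-550804 + 20178)*((-100*2415))) = 1/(-530626*(-241500)) = -1/530626*(-1/241500) = 1/128146179000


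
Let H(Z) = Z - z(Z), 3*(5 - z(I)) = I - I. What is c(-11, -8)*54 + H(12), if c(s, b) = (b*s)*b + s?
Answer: -38603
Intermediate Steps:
z(I) = 5 (z(I) = 5 - (I - I)/3 = 5 - ⅓*0 = 5 + 0 = 5)
c(s, b) = s + s*b² (c(s, b) = s*b² + s = s + s*b²)
H(Z) = -5 + Z (H(Z) = Z - 1*5 = Z - 5 = -5 + Z)
c(-11, -8)*54 + H(12) = -11*(1 + (-8)²)*54 + (-5 + 12) = -11*(1 + 64)*54 + 7 = -11*65*54 + 7 = -715*54 + 7 = -38610 + 7 = -38603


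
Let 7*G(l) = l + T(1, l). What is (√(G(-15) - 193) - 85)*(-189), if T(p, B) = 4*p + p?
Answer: 16065 - 27*I*√9527 ≈ 16065.0 - 2635.4*I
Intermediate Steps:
T(p, B) = 5*p
G(l) = 5/7 + l/7 (G(l) = (l + 5*1)/7 = (l + 5)/7 = (5 + l)/7 = 5/7 + l/7)
(√(G(-15) - 193) - 85)*(-189) = (√((5/7 + (⅐)*(-15)) - 193) - 85)*(-189) = (√((5/7 - 15/7) - 193) - 85)*(-189) = (√(-10/7 - 193) - 85)*(-189) = (√(-1361/7) - 85)*(-189) = (I*√9527/7 - 85)*(-189) = (-85 + I*√9527/7)*(-189) = 16065 - 27*I*√9527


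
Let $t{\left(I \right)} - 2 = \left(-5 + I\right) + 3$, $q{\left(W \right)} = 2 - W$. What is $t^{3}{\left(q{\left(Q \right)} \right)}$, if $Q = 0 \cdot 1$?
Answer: $8$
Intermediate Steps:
$Q = 0$
$t{\left(I \right)} = I$ ($t{\left(I \right)} = 2 + \left(\left(-5 + I\right) + 3\right) = 2 + \left(-2 + I\right) = I$)
$t^{3}{\left(q{\left(Q \right)} \right)} = \left(2 - 0\right)^{3} = \left(2 + 0\right)^{3} = 2^{3} = 8$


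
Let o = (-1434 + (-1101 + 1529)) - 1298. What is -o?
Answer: 2304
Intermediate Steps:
o = -2304 (o = (-1434 + 428) - 1298 = -1006 - 1298 = -2304)
-o = -1*(-2304) = 2304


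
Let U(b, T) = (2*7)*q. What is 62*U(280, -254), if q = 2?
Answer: 1736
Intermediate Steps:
U(b, T) = 28 (U(b, T) = (2*7)*2 = 14*2 = 28)
62*U(280, -254) = 62*28 = 1736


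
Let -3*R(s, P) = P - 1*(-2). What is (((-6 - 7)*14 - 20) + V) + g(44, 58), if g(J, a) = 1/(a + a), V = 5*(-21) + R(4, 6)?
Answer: -107761/348 ≈ -309.66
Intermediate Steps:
R(s, P) = -⅔ - P/3 (R(s, P) = -(P - 1*(-2))/3 = -(P + 2)/3 = -(2 + P)/3 = -⅔ - P/3)
V = -323/3 (V = 5*(-21) + (-⅔ - ⅓*6) = -105 + (-⅔ - 2) = -105 - 8/3 = -323/3 ≈ -107.67)
g(J, a) = 1/(2*a)
(((-6 - 7)*14 - 20) + V) + g(44, 58) = (((-6 - 7)*14 - 20) - 323/3) + (½)/58 = ((-13*14 - 20) - 323/3) + (½)*(1/58) = ((-182 - 20) - 323/3) + 1/116 = (-202 - 323/3) + 1/116 = -929/3 + 1/116 = -107761/348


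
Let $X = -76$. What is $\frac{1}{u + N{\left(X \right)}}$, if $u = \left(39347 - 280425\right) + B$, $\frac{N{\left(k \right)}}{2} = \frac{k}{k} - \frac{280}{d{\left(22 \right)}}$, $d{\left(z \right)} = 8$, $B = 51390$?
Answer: $- \frac{1}{189756} \approx -5.2699 \cdot 10^{-6}$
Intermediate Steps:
$N{\left(k \right)} = -68$ ($N{\left(k \right)} = 2 \left(\frac{k}{k} - \frac{280}{8}\right) = 2 \left(1 - 35\right) = 2 \left(-34\right) = -68$)
$u = -189688$ ($u = \left(39347 - 280425\right) + 51390 = -241078 + 51390 = -189688$)
$\frac{1}{u + N{\left(X \right)}} = \frac{1}{-189688 - 68} = \frac{1}{-189756} = - \frac{1}{189756}$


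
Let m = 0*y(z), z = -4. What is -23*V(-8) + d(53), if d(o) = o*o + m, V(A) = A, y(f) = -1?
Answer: 2993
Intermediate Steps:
m = 0 (m = 0*(-1) = 0)
d(o) = o² (d(o) = o*o + 0 = o² + 0 = o²)
-23*V(-8) + d(53) = -23*(-8) + 53² = 184 + 2809 = 2993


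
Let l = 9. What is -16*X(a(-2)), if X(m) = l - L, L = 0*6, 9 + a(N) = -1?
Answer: -144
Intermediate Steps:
a(N) = -10 (a(N) = -9 - 1 = -10)
L = 0
X(m) = 9 (X(m) = 9 - 1*0 = 9 + 0 = 9)
-16*X(a(-2)) = -16*9 = -144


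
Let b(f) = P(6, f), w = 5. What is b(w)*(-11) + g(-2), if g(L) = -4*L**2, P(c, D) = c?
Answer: -82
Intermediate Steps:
b(f) = 6
b(w)*(-11) + g(-2) = 6*(-11) - 4*(-2)**2 = -66 - 4*4 = -66 - 16 = -82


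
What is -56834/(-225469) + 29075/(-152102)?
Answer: 2089053893/34294285838 ≈ 0.060916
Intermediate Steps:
-56834/(-225469) + 29075/(-152102) = -56834*(-1/225469) + 29075*(-1/152102) = 56834/225469 - 29075/152102 = 2089053893/34294285838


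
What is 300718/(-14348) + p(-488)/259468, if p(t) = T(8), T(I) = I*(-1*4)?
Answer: -9753394645/465355858 ≈ -20.959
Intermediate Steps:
T(I) = -4*I (T(I) = I*(-4) = -4*I)
p(t) = -32 (p(t) = -4*8 = -32)
300718/(-14348) + p(-488)/259468 = 300718/(-14348) - 32/259468 = 300718*(-1/14348) - 32*1/259468 = -150359/7174 - 8/64867 = -9753394645/465355858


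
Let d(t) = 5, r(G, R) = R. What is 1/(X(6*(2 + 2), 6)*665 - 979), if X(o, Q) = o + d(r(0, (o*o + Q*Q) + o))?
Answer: 1/18306 ≈ 5.4627e-5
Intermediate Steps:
X(o, Q) = 5 + o (X(o, Q) = o + 5 = 5 + o)
1/(X(6*(2 + 2), 6)*665 - 979) = 1/((5 + 6*(2 + 2))*665 - 979) = 1/((5 + 6*4)*665 - 979) = 1/((5 + 24)*665 - 979) = 1/(29*665 - 979) = 1/(19285 - 979) = 1/18306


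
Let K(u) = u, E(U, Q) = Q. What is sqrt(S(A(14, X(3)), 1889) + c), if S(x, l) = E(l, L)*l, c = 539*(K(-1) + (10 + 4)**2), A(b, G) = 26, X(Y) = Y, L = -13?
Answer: 2*sqrt(20137) ≈ 283.81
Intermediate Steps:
c = 105105 (c = 539*(-1 + (10 + 4)**2) = 539*(-1 + 14**2) = 539*(-1 + 196) = 539*195 = 105105)
S(x, l) = -13*l
sqrt(S(A(14, X(3)), 1889) + c) = sqrt(-13*1889 + 105105) = sqrt(-24557 + 105105) = sqrt(80548) = 2*sqrt(20137)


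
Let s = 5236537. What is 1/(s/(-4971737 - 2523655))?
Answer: -7495392/5236537 ≈ -1.4314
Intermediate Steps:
1/(s/(-4971737 - 2523655)) = 1/(5236537/(-4971737 - 2523655)) = 1/(5236537/(-7495392)) = 1/(5236537*(-1/7495392)) = 1/(-5236537/7495392) = -7495392/5236537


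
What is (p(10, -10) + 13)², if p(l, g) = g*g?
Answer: 12769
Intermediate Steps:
p(l, g) = g²
(p(10, -10) + 13)² = ((-10)² + 13)² = (100 + 13)² = 113² = 12769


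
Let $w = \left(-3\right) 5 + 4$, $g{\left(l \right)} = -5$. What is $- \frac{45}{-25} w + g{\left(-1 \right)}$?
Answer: $- \frac{124}{5} \approx -24.8$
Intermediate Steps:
$w = -11$ ($w = -15 + 4 = -11$)
$- \frac{45}{-25} w + g{\left(-1 \right)} = - \frac{45}{-25} \left(-11\right) - 5 = \left(-45\right) \left(- \frac{1}{25}\right) \left(-11\right) - 5 = \frac{9}{5} \left(-11\right) - 5 = - \frac{99}{5} - 5 = - \frac{124}{5}$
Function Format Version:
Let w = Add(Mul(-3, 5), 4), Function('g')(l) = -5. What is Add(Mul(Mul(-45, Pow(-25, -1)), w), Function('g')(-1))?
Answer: Rational(-124, 5) ≈ -24.800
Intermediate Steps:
w = -11 (w = Add(-15, 4) = -11)
Add(Mul(Mul(-45, Pow(-25, -1)), w), Function('g')(-1)) = Add(Mul(Mul(-45, Pow(-25, -1)), -11), -5) = Add(Mul(Mul(-45, Rational(-1, 25)), -11), -5) = Add(Mul(Rational(9, 5), -11), -5) = Add(Rational(-99, 5), -5) = Rational(-124, 5)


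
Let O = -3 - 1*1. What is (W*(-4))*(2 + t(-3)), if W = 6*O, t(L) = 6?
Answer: 768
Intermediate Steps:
O = -4 (O = -3 - 1 = -4)
W = -24 (W = 6*(-4) = -24)
(W*(-4))*(2 + t(-3)) = (-24*(-4))*(2 + 6) = 96*8 = 768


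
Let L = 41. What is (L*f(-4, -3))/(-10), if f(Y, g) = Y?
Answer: 82/5 ≈ 16.400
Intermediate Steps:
(L*f(-4, -3))/(-10) = (41*(-4))/(-10) = -164*(-⅒) = 82/5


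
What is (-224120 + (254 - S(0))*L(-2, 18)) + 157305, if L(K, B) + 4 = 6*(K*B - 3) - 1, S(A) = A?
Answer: -127521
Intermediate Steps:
L(K, B) = -23 + 6*B*K (L(K, B) = -4 + (6*(K*B - 3) - 1) = -4 + (6*(B*K - 3) - 1) = -4 + (6*(-3 + B*K) - 1) = -4 + ((-18 + 6*B*K) - 1) = -4 + (-19 + 6*B*K) = -23 + 6*B*K)
(-224120 + (254 - S(0))*L(-2, 18)) + 157305 = (-224120 + (254 - 1*0)*(-23 + 6*18*(-2))) + 157305 = (-224120 + (254 + 0)*(-23 - 216)) + 157305 = (-224120 + 254*(-239)) + 157305 = (-224120 - 60706) + 157305 = -284826 + 157305 = -127521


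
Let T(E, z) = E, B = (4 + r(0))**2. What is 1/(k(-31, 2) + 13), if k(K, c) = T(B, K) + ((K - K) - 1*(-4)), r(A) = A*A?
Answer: 1/33 ≈ 0.030303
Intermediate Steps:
r(A) = A**2
B = 16 (B = (4 + 0**2)**2 = (4 + 0)**2 = 4**2 = 16)
k(K, c) = 20 (k(K, c) = 16 + ((K - K) - 1*(-4)) = 16 + (0 + 4) = 16 + 4 = 20)
1/(k(-31, 2) + 13) = 1/(20 + 13) = 1/33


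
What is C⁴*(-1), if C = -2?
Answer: -16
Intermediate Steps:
C⁴*(-1) = (-2)⁴*(-1) = 16*(-1) = -16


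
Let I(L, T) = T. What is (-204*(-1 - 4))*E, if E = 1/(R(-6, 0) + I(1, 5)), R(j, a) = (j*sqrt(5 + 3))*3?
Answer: -300/151 - 2160*sqrt(2)/151 ≈ -22.217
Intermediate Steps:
R(j, a) = 6*j*sqrt(2) (R(j, a) = (j*sqrt(8))*3 = (j*(2*sqrt(2)))*3 = (2*j*sqrt(2))*3 = 6*j*sqrt(2))
E = 1/(5 - 36*sqrt(2)) (E = 1/(6*(-6)*sqrt(2) + 5) = 1/(-36*sqrt(2) + 5) = 1/(5 - 36*sqrt(2)) ≈ -0.021781)
(-204*(-1 - 4))*E = (-204*(-1 - 4))*(-5/2567 - 36*sqrt(2)/2567) = (-204*(-5))*(-5/2567 - 36*sqrt(2)/2567) = (-34*(-30))*(-5/2567 - 36*sqrt(2)/2567) = 1020*(-5/2567 - 36*sqrt(2)/2567) = -300/151 - 2160*sqrt(2)/151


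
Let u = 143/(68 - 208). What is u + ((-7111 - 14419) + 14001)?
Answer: -1054203/140 ≈ -7530.0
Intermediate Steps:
u = -143/140 (u = 143/(-140) = 143*(-1/140) = -143/140 ≈ -1.0214)
u + ((-7111 - 14419) + 14001) = -143/140 + ((-7111 - 14419) + 14001) = -143/140 + (-21530 + 14001) = -143/140 - 7529 = -1054203/140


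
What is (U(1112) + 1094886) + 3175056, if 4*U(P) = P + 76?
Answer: 4270239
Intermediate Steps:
U(P) = 19 + P/4 (U(P) = (P + 76)/4 = (76 + P)/4 = 19 + P/4)
(U(1112) + 1094886) + 3175056 = ((19 + (¼)*1112) + 1094886) + 3175056 = ((19 + 278) + 1094886) + 3175056 = (297 + 1094886) + 3175056 = 1095183 + 3175056 = 4270239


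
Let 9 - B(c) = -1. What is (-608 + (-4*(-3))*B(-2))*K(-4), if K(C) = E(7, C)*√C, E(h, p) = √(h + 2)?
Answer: -2928*I ≈ -2928.0*I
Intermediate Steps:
B(c) = 10 (B(c) = 9 - 1*(-1) = 9 + 1 = 10)
E(h, p) = √(2 + h)
K(C) = 3*√C (K(C) = √(2 + 7)*√C = √9*√C = 3*√C)
(-608 + (-4*(-3))*B(-2))*K(-4) = (-608 - 4*(-3)*10)*(3*√(-4)) = (-608 + 12*10)*(3*(2*I)) = (-608 + 120)*(6*I) = -2928*I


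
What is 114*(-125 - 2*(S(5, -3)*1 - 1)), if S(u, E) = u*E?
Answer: -10602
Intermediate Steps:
S(u, E) = E*u
114*(-125 - 2*(S(5, -3)*1 - 1)) = 114*(-125 - 2*(-3*5*1 - 1)) = 114*(-125 - 2*(-15*1 - 1)) = 114*(-125 - 2*(-15 - 1)) = 114*(-125 - 2*(-16)) = 114*(-125 + 32) = 114*(-93) = -10602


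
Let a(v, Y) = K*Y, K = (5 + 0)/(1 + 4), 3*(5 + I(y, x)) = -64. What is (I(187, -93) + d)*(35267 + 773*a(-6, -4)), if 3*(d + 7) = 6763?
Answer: 71460675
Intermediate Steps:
I(y, x) = -79/3 (I(y, x) = -5 + (⅓)*(-64) = -5 - 64/3 = -79/3)
d = 6742/3 (d = -7 + (⅓)*6763 = -7 + 6763/3 = 6742/3 ≈ 2247.3)
K = 1 (K = 5/5 = 5*(⅕) = 1)
a(v, Y) = Y (a(v, Y) = 1*Y = Y)
(I(187, -93) + d)*(35267 + 773*a(-6, -4)) = (-79/3 + 6742/3)*(35267 + 773*(-4)) = 2221*(35267 - 3092) = 2221*32175 = 71460675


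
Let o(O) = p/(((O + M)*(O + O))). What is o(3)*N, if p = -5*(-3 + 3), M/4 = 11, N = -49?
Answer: 0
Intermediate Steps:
M = 44 (M = 4*11 = 44)
p = 0 (p = -5*0 = 0)
o(O) = 0 (o(O) = 0/(((O + 44)*(O + O))) = 0/(((44 + O)*(2*O))) = 0/((2*O*(44 + O))) = 0*(1/(2*O*(44 + O))) = 0)
o(3)*N = 0*(-49) = 0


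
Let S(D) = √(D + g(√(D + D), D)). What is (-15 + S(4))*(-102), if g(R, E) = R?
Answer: 1530 - 102*√(4 + 2*√2) ≈ 1263.5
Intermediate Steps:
S(D) = √(D + √2*√D) (S(D) = √(D + √(D + D)) = √(D + √(2*D)) = √(D + √2*√D))
(-15 + S(4))*(-102) = (-15 + √(4 + √2*√4))*(-102) = (-15 + √(4 + √2*2))*(-102) = (-15 + √(4 + 2*√2))*(-102) = 1530 - 102*√(4 + 2*√2)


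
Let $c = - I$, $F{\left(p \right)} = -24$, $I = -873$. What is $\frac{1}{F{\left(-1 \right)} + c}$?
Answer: $\frac{1}{849} \approx 0.0011779$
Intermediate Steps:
$c = 873$ ($c = \left(-1\right) \left(-873\right) = 873$)
$\frac{1}{F{\left(-1 \right)} + c} = \frac{1}{-24 + 873} = \frac{1}{849}$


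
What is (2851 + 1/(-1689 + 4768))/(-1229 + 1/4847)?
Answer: -21274040405/9170742999 ≈ -2.3198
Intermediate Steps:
(2851 + 1/(-1689 + 4768))/(-1229 + 1/4847) = (2851 + 1/3079)/(-1229 + 1/4847) = (2851 + 1/3079)/(-5956962/4847) = (8778230/3079)*(-4847/5956962) = -21274040405/9170742999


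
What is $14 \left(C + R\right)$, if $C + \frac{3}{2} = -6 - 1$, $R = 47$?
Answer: $539$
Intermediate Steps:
$C = - \frac{17}{2}$ ($C = - \frac{3}{2} - 7 = - \frac{17}{2} \approx -8.5$)
$14 \left(C + R\right) = 14 \left(- \frac{17}{2} + 47\right) = 14 \cdot \frac{77}{2} = 539$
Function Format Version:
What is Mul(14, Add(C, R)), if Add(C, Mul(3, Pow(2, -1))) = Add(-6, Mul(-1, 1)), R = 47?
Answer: 539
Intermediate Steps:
C = Rational(-17, 2) (C = Add(Rational(-3, 2), Add(-6, Mul(-1, 1))) = Add(Rational(-3, 2), Add(-6, -1)) = Add(Rational(-3, 2), -7) = Rational(-17, 2) ≈ -8.5000)
Mul(14, Add(C, R)) = Mul(14, Add(Rational(-17, 2), 47)) = Mul(14, Rational(77, 2)) = 539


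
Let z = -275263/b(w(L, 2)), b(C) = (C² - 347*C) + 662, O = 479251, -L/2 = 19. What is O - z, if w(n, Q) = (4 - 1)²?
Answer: 1140342117/2380 ≈ 4.7914e+5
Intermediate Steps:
L = -38 (L = -2*19 = -38)
w(n, Q) = 9 (w(n, Q) = 3² = 9)
b(C) = 662 + C² - 347*C
z = 275263/2380 (z = -275263/(662 + 9² - 347*9) = -275263/(662 + 81 - 3123) = -275263/(-2380) = -275263*(-1/2380) = 275263/2380 ≈ 115.66)
O - z = 479251 - 1*275263/2380 = 479251 - 275263/2380 = 1140342117/2380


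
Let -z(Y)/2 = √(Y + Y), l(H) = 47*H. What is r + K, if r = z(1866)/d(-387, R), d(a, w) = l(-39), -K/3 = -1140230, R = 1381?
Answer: 3420690 + 4*√933/1833 ≈ 3.4207e+6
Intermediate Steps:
K = 3420690 (K = -3*(-1140230) = 3420690)
d(a, w) = -1833 (d(a, w) = 47*(-39) = -1833)
z(Y) = -2*√2*√Y (z(Y) = -2*√(Y + Y) = -2*√2*√Y)
r = 4*√933/1833 (r = -2*√2*√1866/(-1833) = -4*√933*(-1/1833) = 4*√933/1833 ≈ 0.066656)
r + K = 4*√933/1833 + 3420690 = 3420690 + 4*√933/1833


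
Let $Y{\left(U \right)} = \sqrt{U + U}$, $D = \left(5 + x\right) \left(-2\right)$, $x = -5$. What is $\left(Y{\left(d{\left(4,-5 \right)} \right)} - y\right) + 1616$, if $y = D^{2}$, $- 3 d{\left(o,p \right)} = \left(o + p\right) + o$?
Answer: $1616 + i \sqrt{2} \approx 1616.0 + 1.4142 i$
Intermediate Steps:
$D = 0$ ($D = \left(5 - 5\right) \left(-2\right) = 0 \left(-2\right) = 0$)
$d{\left(o,p \right)} = - \frac{2 o}{3} - \frac{p}{3}$ ($d{\left(o,p \right)} = - \frac{\left(o + p\right) + o}{3} = - \frac{p + 2 o}{3} = - \frac{2 o}{3} - \frac{p}{3}$)
$y = 0$ ($y = 0^{2} = 0$)
$Y{\left(U \right)} = \sqrt{2} \sqrt{U}$ ($Y{\left(U \right)} = \sqrt{2 U} = \sqrt{2} \sqrt{U}$)
$\left(Y{\left(d{\left(4,-5 \right)} \right)} - y\right) + 1616 = \left(\sqrt{2} \sqrt{\left(- \frac{2}{3}\right) 4 - - \frac{5}{3}} - 0\right) + 1616 = \left(\sqrt{2} \sqrt{- \frac{8}{3} + \frac{5}{3}} + 0\right) + 1616 = \left(\sqrt{2} \sqrt{-1} + 0\right) + 1616 = \left(\sqrt{2} i + 0\right) + 1616 = \left(i \sqrt{2} + 0\right) + 1616 = i \sqrt{2} + 1616 = 1616 + i \sqrt{2}$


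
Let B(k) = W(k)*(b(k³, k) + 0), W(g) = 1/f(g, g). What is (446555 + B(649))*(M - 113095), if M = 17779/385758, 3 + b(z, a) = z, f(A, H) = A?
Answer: -2729970660460057119/27817438 ≈ -9.8139e+10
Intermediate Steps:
b(z, a) = -3 + z
W(g) = 1/g
B(k) = (-3 + k³)/k (B(k) = ((-3 + k³) + 0)/k = (-3 + k³)/k)
M = 17779/385758 (M = 17779*(1/385758) = 17779/385758 ≈ 0.046088)
(446555 + B(649))*(M - 113095) = (446555 + (-3 + 649³)/649)*(17779/385758 - 113095) = (446555 + (-3 + 273359449)/649)*(-43627283231/385758) = (446555 + (1/649)*273359446)*(-43627283231/385758) = (446555 + 273359446/649)*(-43627283231/385758) = (563173641/649)*(-43627283231/385758) = -2729970660460057119/27817438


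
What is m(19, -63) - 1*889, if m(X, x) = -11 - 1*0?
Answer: -900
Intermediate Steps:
m(X, x) = -11 (m(X, x) = -11 + 0 = -11)
m(19, -63) - 1*889 = -11 - 1*889 = -11 - 889 = -900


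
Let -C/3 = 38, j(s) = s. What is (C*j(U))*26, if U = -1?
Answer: 2964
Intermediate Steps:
C = -114 (C = -3*38 = -114)
(C*j(U))*26 = -114*(-1)*26 = 114*26 = 2964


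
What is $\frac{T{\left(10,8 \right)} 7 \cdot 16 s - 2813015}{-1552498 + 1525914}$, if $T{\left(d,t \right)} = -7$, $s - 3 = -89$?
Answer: $\frac{2745591}{26584} \approx 103.28$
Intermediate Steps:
$s = -86$ ($s = 3 - 89 = -86$)
$\frac{T{\left(10,8 \right)} 7 \cdot 16 s - 2813015}{-1552498 + 1525914} = \frac{- 7 \cdot 7 \cdot 16 \left(-86\right) - 2813015}{-1552498 + 1525914} = \frac{\left(-7\right) 112 \left(-86\right) - 2813015}{-26584} = \left(\left(-784\right) \left(-86\right) - 2813015\right) \left(- \frac{1}{26584}\right) = \left(67424 - 2813015\right) \left(- \frac{1}{26584}\right) = \left(-2745591\right) \left(- \frac{1}{26584}\right) = \frac{2745591}{26584}$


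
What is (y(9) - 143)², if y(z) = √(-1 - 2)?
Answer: (143 - I*√3)² ≈ 20446.0 - 495.4*I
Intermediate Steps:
y(z) = I*√3 (y(z) = √(-3) = I*√3)
(y(9) - 143)² = (I*√3 - 143)² = (-143 + I*√3)²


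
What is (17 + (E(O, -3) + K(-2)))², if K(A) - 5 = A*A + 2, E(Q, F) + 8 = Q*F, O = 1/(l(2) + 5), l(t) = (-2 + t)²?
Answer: 9409/25 ≈ 376.36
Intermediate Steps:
O = ⅕ (O = 1/((-2 + 2)² + 5) = 1/(0² + 5) = 1/(0 + 5) = 1/5 = ⅕ ≈ 0.20000)
E(Q, F) = -8 + F*Q (E(Q, F) = -8 + Q*F = -8 + F*Q)
K(A) = 7 + A² (K(A) = 5 + (A*A + 2) = 5 + (A² + 2) = 5 + (2 + A²) = 7 + A²)
(17 + (E(O, -3) + K(-2)))² = (17 + ((-8 - 3*⅕) + (7 + (-2)²)))² = (17 + ((-8 - ⅗) + (7 + 4)))² = (17 + (-43/5 + 11))² = (17 + 12/5)² = (97/5)² = 9409/25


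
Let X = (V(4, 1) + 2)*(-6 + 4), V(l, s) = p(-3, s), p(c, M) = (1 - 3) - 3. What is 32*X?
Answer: 192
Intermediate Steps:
p(c, M) = -5 (p(c, M) = -2 - 3 = -5)
V(l, s) = -5
X = 6 (X = (-5 + 2)*(-6 + 4) = -3*(-2) = 6)
32*X = 32*6 = 192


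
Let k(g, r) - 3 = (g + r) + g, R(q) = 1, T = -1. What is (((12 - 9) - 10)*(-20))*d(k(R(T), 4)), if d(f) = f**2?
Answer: 11340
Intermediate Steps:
k(g, r) = 3 + r + 2*g (k(g, r) = 3 + ((g + r) + g) = 3 + (r + 2*g) = 3 + r + 2*g)
(((12 - 9) - 10)*(-20))*d(k(R(T), 4)) = (((12 - 9) - 10)*(-20))*(3 + 4 + 2*1)**2 = ((3 - 10)*(-20))*(3 + 4 + 2)**2 = -7*(-20)*9**2 = 140*81 = 11340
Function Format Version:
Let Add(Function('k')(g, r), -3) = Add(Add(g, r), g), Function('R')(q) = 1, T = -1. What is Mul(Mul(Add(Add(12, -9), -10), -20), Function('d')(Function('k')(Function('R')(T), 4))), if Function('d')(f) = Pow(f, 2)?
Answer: 11340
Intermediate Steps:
Function('k')(g, r) = Add(3, r, Mul(2, g)) (Function('k')(g, r) = Add(3, Add(Add(g, r), g)) = Add(3, Add(r, Mul(2, g))) = Add(3, r, Mul(2, g)))
Mul(Mul(Add(Add(12, -9), -10), -20), Function('d')(Function('k')(Function('R')(T), 4))) = Mul(Mul(Add(Add(12, -9), -10), -20), Pow(Add(3, 4, Mul(2, 1)), 2)) = Mul(Mul(Add(3, -10), -20), Pow(Add(3, 4, 2), 2)) = Mul(Mul(-7, -20), Pow(9, 2)) = Mul(140, 81) = 11340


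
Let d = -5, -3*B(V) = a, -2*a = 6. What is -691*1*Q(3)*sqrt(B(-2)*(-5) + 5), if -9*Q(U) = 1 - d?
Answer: 0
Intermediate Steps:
a = -3 (a = -1/2*6 = -3)
B(V) = 1 (B(V) = -1/3*(-3) = 1)
Q(U) = -2/3 (Q(U) = -(1 - 1*(-5))/9 = -(1 + 5)/9 = -1/9*6 = -2/3)
-691*1*Q(3)*sqrt(B(-2)*(-5) + 5) = -691*1*(-2/3)*sqrt(1*(-5) + 5) = -(-1382)*sqrt(-5 + 5)/3 = -(-1382)*sqrt(0)/3 = -(-1382)*0/3 = -691*0 = 0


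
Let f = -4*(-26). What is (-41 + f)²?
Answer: 3969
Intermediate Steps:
f = 104
(-41 + f)² = (-41 + 104)² = 63² = 3969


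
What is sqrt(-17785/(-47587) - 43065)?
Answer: I*sqrt(97520818099190)/47587 ≈ 207.52*I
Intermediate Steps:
sqrt(-17785/(-47587) - 43065) = sqrt(-17785*(-1/47587) - 43065) = sqrt(17785/47587 - 43065) = sqrt(-2049316370/47587) = I*sqrt(97520818099190)/47587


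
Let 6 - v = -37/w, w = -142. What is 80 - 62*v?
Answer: -19585/71 ≈ -275.85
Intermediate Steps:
v = 815/142 (v = 6 - (-37)/(-142) = 6 - (-37)*(-1)/142 = 6 - 1*37/142 = 6 - 37/142 = 815/142 ≈ 5.7394)
80 - 62*v = 80 - 62*815/142 = 80 - 25265/71 = -19585/71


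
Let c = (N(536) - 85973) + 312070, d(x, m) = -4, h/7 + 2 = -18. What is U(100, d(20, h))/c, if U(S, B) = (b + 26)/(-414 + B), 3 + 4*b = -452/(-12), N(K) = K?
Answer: -52/142098891 ≈ -3.6594e-7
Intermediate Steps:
h = -140 (h = -14 + 7*(-18) = -14 - 126 = -140)
b = 26/3 (b = -¾ + (-452/(-12))/4 = -¾ + (-452*(-1/12))/4 = -¾ + (¼)*(113/3) = -¾ + 113/12 = 26/3 ≈ 8.6667)
U(S, B) = 104/(3*(-414 + B)) (U(S, B) = (26/3 + 26)/(-414 + B) = 104/(3*(-414 + B)))
c = 226633 (c = (536 - 85973) + 312070 = -85437 + 312070 = 226633)
U(100, d(20, h))/c = (104/(3*(-414 - 4)))/226633 = ((104/3)/(-418))*(1/226633) = ((104/3)*(-1/418))*(1/226633) = -52/627*1/226633 = -52/142098891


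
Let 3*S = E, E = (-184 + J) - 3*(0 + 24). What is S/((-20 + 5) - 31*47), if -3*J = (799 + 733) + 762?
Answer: 1531/6624 ≈ 0.23113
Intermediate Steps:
J = -2294/3 (J = -((799 + 733) + 762)/3 = -(1532 + 762)/3 = -1/3*2294 = -2294/3 ≈ -764.67)
E = -3062/3 (E = (-184 - 2294/3) - 3*(0 + 24) = -2846/3 - 3*24 = -2846/3 - 72 = -3062/3 ≈ -1020.7)
S = -3062/9 (S = (1/3)*(-3062/3) = -3062/9 ≈ -340.22)
S/((-20 + 5) - 31*47) = -3062/(9*((-20 + 5) - 31*47)) = -3062/(9*(-15 - 1457)) = -3062/9/(-1472) = -3062/9*(-1/1472) = 1531/6624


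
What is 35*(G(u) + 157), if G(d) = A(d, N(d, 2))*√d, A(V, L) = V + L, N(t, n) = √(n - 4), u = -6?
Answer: 5495 - 70*√3 - 210*I*√6 ≈ 5373.8 - 514.39*I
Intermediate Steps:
N(t, n) = √(-4 + n)
A(V, L) = L + V
G(d) = √d*(d + I*√2) (G(d) = (√(-4 + 2) + d)*√d = (√(-2) + d)*√d = (I*√2 + d)*√d = (d + I*√2)*√d = √d*(d + I*√2))
35*(G(u) + 157) = 35*(√(-6)*(-6 + I*√2) + 157) = 35*((I*√6)*(-6 + I*√2) + 157) = 35*(I*√6*(-6 + I*√2) + 157) = 35*(157 + I*√6*(-6 + I*√2)) = 5495 + 35*I*√6*(-6 + I*√2)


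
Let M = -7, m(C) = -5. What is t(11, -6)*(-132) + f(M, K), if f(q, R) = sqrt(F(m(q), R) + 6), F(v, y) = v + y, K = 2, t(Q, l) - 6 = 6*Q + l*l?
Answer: -14256 + sqrt(3) ≈ -14254.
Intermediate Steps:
t(Q, l) = 6 + l**2 + 6*Q (t(Q, l) = 6 + (6*Q + l*l) = 6 + (6*Q + l**2) = 6 + (l**2 + 6*Q) = 6 + l**2 + 6*Q)
f(q, R) = sqrt(1 + R) (f(q, R) = sqrt((-5 + R) + 6) = sqrt(1 + R))
t(11, -6)*(-132) + f(M, K) = (6 + (-6)**2 + 6*11)*(-132) + sqrt(1 + 2) = (6 + 36 + 66)*(-132) + sqrt(3) = 108*(-132) + sqrt(3) = -14256 + sqrt(3)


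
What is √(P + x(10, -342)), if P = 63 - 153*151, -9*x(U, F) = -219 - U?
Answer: I*√207131/3 ≈ 151.71*I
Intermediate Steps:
x(U, F) = 73/3 + U/9 (x(U, F) = -(-219 - U)/9 = 73/3 + U/9)
P = -23040 (P = 63 - 23103 = -23040)
√(P + x(10, -342)) = √(-23040 + (73/3 + (⅑)*10)) = √(-23040 + (73/3 + 10/9)) = √(-23040 + 229/9) = √(-207131/9) = I*√207131/3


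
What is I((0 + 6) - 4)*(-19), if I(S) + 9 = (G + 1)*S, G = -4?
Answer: 285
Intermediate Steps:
I(S) = -9 - 3*S (I(S) = -9 + (-4 + 1)*S = -9 - 3*S)
I((0 + 6) - 4)*(-19) = (-9 - 3*((0 + 6) - 4))*(-19) = (-9 - 3*(6 - 4))*(-19) = (-9 - 3*2)*(-19) = (-9 - 6)*(-19) = -15*(-19) = 285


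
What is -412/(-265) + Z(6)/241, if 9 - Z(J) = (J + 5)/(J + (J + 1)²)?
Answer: 101624/63865 ≈ 1.5912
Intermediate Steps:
Z(J) = 9 - (5 + J)/(J + (1 + J)²) (Z(J) = 9 - (J + 5)/(J + (J + 1)²) = 9 - (5 + J)/(J + (1 + J)²))
-412/(-265) + Z(6)/241 = -412/(-265) + ((-5 + 8*6 + 9*(1 + 6)²)/(6 + (1 + 6)²))/241 = -412*(-1/265) + ((-5 + 48 + 9*7²)/(6 + 7²))*(1/241) = 412/265 + ((-5 + 48 + 9*49)/(6 + 49))*(1/241) = 412/265 + ((-5 + 48 + 441)/55)*(1/241) = 412/265 + ((1/55)*484)*(1/241) = 412/265 + (44/5)*(1/241) = 412/265 + 44/1205 = 101624/63865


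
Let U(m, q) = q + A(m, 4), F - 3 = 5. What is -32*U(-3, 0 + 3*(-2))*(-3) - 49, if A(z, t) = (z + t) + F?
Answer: 239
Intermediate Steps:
F = 8 (F = 3 + 5 = 8)
A(z, t) = 8 + t + z (A(z, t) = (z + t) + 8 = (t + z) + 8 = 8 + t + z)
U(m, q) = 12 + m + q (U(m, q) = q + (8 + 4 + m) = q + (12 + m) = 12 + m + q)
-32*U(-3, 0 + 3*(-2))*(-3) - 49 = -32*(12 - 3 + (0 + 3*(-2)))*(-3) - 49 = -32*(12 - 3 + (0 - 6))*(-3) - 49 = -32*(12 - 3 - 6)*(-3) - 49 = -96*(-3) - 49 = -32*(-9) - 49 = 288 - 49 = 239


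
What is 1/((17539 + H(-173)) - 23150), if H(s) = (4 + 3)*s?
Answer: -1/6822 ≈ -0.00014658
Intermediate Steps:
H(s) = 7*s
1/((17539 + H(-173)) - 23150) = 1/((17539 + 7*(-173)) - 23150) = 1/((17539 - 1211) - 23150) = 1/(16328 - 23150) = 1/(-6822) = -1/6822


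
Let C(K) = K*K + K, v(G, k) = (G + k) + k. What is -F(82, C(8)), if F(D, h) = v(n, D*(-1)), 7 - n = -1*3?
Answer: 154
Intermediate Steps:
n = 10 (n = 7 - (-1)*3 = 7 - 1*(-3) = 7 + 3 = 10)
v(G, k) = G + 2*k
C(K) = K + K² (C(K) = K² + K = K + K²)
F(D, h) = 10 - 2*D (F(D, h) = 10 + 2*(D*(-1)) = 10 + 2*(-D) = 10 - 2*D)
-F(82, C(8)) = -(10 - 2*82) = -(10 - 164) = -1*(-154) = 154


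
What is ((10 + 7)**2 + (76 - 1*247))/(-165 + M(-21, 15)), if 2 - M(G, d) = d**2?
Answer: -59/194 ≈ -0.30412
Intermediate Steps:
M(G, d) = 2 - d**2
((10 + 7)**2 + (76 - 1*247))/(-165 + M(-21, 15)) = ((10 + 7)**2 + (76 - 1*247))/(-165 + (2 - 1*15**2)) = (17**2 + (76 - 247))/(-165 + (2 - 1*225)) = (289 - 171)/(-165 + (2 - 225)) = 118/(-165 - 223) = 118/(-388) = 118*(-1/388) = -59/194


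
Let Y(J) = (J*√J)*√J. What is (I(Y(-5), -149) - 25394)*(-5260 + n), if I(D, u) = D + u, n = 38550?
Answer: -849494220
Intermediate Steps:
Y(J) = J² (Y(J) = J^(3/2)*√J = J²)
(I(Y(-5), -149) - 25394)*(-5260 + n) = (((-5)² - 149) - 25394)*(-5260 + 38550) = ((25 - 149) - 25394)*33290 = (-124 - 25394)*33290 = -25518*33290 = -849494220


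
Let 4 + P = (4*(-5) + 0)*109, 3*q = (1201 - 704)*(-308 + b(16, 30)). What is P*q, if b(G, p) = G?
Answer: 105650272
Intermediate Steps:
q = -145124/3 (q = ((1201 - 704)*(-308 + 16))/3 = (497*(-292))/3 = (⅓)*(-145124) = -145124/3 ≈ -48375.)
P = -2184 (P = -4 + (4*(-5) + 0)*109 = -4 + (-20 + 0)*109 = -4 - 20*109 = -4 - 2180 = -2184)
P*q = -2184*(-145124/3) = 105650272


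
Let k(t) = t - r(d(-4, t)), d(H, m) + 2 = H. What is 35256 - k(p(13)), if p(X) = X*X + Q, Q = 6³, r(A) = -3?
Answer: 34868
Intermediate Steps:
d(H, m) = -2 + H
Q = 216
p(X) = 216 + X² (p(X) = X*X + 216 = X² + 216 = 216 + X²)
k(t) = 3 + t (k(t) = t - 1*(-3) = t + 3 = 3 + t)
35256 - k(p(13)) = 35256 - (3 + (216 + 13²)) = 35256 - (3 + (216 + 169)) = 35256 - (3 + 385) = 35256 - 1*388 = 35256 - 388 = 34868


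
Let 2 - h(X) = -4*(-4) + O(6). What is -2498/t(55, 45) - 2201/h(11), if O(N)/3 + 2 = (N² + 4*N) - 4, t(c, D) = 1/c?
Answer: -24178439/176 ≈ -1.3738e+5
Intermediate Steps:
O(N) = -18 + 3*N² + 12*N (O(N) = -6 + 3*((N² + 4*N) - 4) = -6 + 3*(-4 + N² + 4*N) = -6 + (-12 + 3*N² + 12*N) = -18 + 3*N² + 12*N)
h(X) = -176 (h(X) = 2 - (-4*(-4) + (-18 + 3*6² + 12*6)) = 2 - (16 + (-18 + 3*36 + 72)) = 2 - (16 + (-18 + 108 + 72)) = 2 - (16 + 162) = 2 - 1*178 = 2 - 178 = -176)
-2498/t(55, 45) - 2201/h(11) = -2498/(1/55) - 2201/(-176) = -2498/1/55 - 2201*(-1/176) = -2498*55 + 2201/176 = -137390 + 2201/176 = -24178439/176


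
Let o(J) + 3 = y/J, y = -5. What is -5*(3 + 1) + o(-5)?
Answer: -22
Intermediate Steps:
o(J) = -3 - 5/J
-5*(3 + 1) + o(-5) = -5*(3 + 1) + (-3 - 5/(-5)) = -5*4 + (-3 - 5*(-⅕)) = -20 + (-3 + 1) = -20 - 2 = -22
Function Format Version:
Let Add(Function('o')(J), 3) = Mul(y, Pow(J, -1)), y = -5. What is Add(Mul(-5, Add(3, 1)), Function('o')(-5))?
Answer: -22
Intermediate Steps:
Function('o')(J) = Add(-3, Mul(-5, Pow(J, -1)))
Add(Mul(-5, Add(3, 1)), Function('o')(-5)) = Add(Mul(-5, Add(3, 1)), Add(-3, Mul(-5, Pow(-5, -1)))) = Add(Mul(-5, 4), Add(-3, Mul(-5, Rational(-1, 5)))) = Add(-20, Add(-3, 1)) = Add(-20, -2) = -22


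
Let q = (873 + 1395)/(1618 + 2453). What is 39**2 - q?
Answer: 2063241/1357 ≈ 1520.4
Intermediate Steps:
q = 756/1357 (q = 2268/4071 = 2268*(1/4071) = 756/1357 ≈ 0.55711)
39**2 - q = 39**2 - 1*756/1357 = 1521 - 756/1357 = 2063241/1357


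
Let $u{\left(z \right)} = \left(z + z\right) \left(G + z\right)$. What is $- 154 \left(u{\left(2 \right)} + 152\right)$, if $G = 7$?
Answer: $-28952$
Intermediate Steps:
$u{\left(z \right)} = 2 z \left(7 + z\right)$ ($u{\left(z \right)} = \left(z + z\right) \left(7 + z\right) = 2 z \left(7 + z\right)$)
$- 154 \left(u{\left(2 \right)} + 152\right) = - 154 \left(2 \cdot 2 \left(7 + 2\right) + 152\right) = - 154 \left(2 \cdot 2 \cdot 9 + 152\right) = - 154 \left(36 + 152\right) = \left(-154\right) 188 = -28952$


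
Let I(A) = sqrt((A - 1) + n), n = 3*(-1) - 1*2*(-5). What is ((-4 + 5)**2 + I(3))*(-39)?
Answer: -156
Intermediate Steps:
n = 7 (n = -3 - 2*(-5) = -3 + 10 = 7)
I(A) = sqrt(6 + A) (I(A) = sqrt((A - 1) + 7) = sqrt((-1 + A) + 7) = sqrt(6 + A))
((-4 + 5)**2 + I(3))*(-39) = ((-4 + 5)**2 + sqrt(6 + 3))*(-39) = (1**2 + sqrt(9))*(-39) = (1 + 3)*(-39) = 4*(-39) = -156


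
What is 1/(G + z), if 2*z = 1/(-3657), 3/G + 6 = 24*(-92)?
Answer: -449811/671 ≈ -670.36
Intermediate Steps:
G = -1/738 (G = 3/(-6 + 24*(-92)) = 3/(-6 - 2208) = 3/(-2214) = 3*(-1/2214) = -1/738 ≈ -0.0013550)
z = -1/7314 (z = (½)/(-3657) = (½)*(-1/3657) = -1/7314 ≈ -0.00013672)
1/(G + z) = 1/(-1/738 - 1/7314) = 1/(-671/449811) = -449811/671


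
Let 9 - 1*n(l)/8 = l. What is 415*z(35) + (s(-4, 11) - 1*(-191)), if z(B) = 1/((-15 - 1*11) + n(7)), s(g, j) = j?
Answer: 321/2 ≈ 160.50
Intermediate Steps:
n(l) = 72 - 8*l
z(B) = -1/10 (z(B) = 1/((-15 - 1*11) + (72 - 8*7)) = 1/((-15 - 11) + (72 - 56)) = 1/(-26 + 16) = 1/(-10) = -1/10)
415*z(35) + (s(-4, 11) - 1*(-191)) = 415*(-1/10) + (11 - 1*(-191)) = -83/2 + (11 + 191) = -83/2 + 202 = 321/2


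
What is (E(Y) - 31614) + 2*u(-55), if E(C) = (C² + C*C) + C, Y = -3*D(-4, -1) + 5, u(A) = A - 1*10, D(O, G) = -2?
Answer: -31491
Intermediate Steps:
u(A) = -10 + A (u(A) = A - 10 = -10 + A)
Y = 11 (Y = -3*(-2) + 5 = 6 + 5 = 11)
E(C) = C + 2*C² (E(C) = (C² + C²) + C = 2*C² + C = C + 2*C²)
(E(Y) - 31614) + 2*u(-55) = (11*(1 + 2*11) - 31614) + 2*(-10 - 55) = (11*(1 + 22) - 31614) + 2*(-65) = (11*23 - 31614) - 130 = (253 - 31614) - 130 = -31361 - 130 = -31491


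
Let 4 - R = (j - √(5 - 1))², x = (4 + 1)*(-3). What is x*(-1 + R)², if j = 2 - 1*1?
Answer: -60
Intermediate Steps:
j = 1 (j = 2 - 1 = 1)
x = -15 (x = 5*(-3) = -15)
R = 3 (R = 4 - (1 - √(5 - 1))² = 4 - (1 - √4)² = 4 - (1 - 1*2)² = 4 - (1 - 2)² = 4 - 1*(-1)² = 4 - 1*1 = 4 - 1 = 3)
x*(-1 + R)² = -15*(-1 + 3)² = -15*2² = -15*4 = -60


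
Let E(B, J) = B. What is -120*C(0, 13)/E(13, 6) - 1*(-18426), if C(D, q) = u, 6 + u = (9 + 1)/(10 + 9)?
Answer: 351054/19 ≈ 18477.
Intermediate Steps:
u = -104/19 (u = -6 + (9 + 1)/(10 + 9) = -6 + 10/19 = -104/19 ≈ -5.4737)
C(D, q) = -104/19
-120*C(0, 13)/E(13, 6) - 1*(-18426) = -(-12480)/(19*13) - 1*(-18426) = -(-12480)/(19*13) + 18426 = -120*(-8/19) + 18426 = 960/19 + 18426 = 351054/19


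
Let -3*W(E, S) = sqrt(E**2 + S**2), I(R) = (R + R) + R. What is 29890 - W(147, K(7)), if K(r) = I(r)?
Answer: 29890 + 35*sqrt(2) ≈ 29940.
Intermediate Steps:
I(R) = 3*R (I(R) = 2*R + R = 3*R)
K(r) = 3*r
W(E, S) = -sqrt(E**2 + S**2)/3
29890 - W(147, K(7)) = 29890 - (-1)*sqrt(147**2 + (3*7)**2)/3 = 29890 - (-1)*sqrt(21609 + 21**2)/3 = 29890 - (-1)*sqrt(21609 + 441)/3 = 29890 - (-1)*sqrt(22050)/3 = 29890 - (-1)*105*sqrt(2)/3 = 29890 - (-35)*sqrt(2) = 29890 + 35*sqrt(2)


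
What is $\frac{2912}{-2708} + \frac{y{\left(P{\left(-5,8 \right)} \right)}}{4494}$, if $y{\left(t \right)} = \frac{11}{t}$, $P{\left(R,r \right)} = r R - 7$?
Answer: $- \frac{153774151}{142994586} \approx -1.0754$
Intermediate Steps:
$P{\left(R,r \right)} = -7 + R r$ ($P{\left(R,r \right)} = R r - 7 = -7 + R r$)
$\frac{2912}{-2708} + \frac{y{\left(P{\left(-5,8 \right)} \right)}}{4494} = \frac{2912}{-2708} + \frac{11 \frac{1}{-7 - 40}}{4494} = 2912 \left(- \frac{1}{2708}\right) + \frac{11}{-7 - 40} \cdot \frac{1}{4494} = - \frac{728}{677} + \frac{11}{-47} \cdot \frac{1}{4494} = - \frac{728}{677} + 11 \left(- \frac{1}{47}\right) \frac{1}{4494} = - \frac{728}{677} - \frac{11}{211218} = - \frac{153774151}{142994586}$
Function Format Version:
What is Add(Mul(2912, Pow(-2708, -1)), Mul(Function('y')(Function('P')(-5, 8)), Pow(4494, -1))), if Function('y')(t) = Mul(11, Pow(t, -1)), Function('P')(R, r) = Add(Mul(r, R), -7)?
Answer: Rational(-153774151, 142994586) ≈ -1.0754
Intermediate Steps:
Function('P')(R, r) = Add(-7, Mul(R, r)) (Function('P')(R, r) = Add(Mul(R, r), -7) = Add(-7, Mul(R, r)))
Add(Mul(2912, Pow(-2708, -1)), Mul(Function('y')(Function('P')(-5, 8)), Pow(4494, -1))) = Add(Mul(2912, Pow(-2708, -1)), Mul(Mul(11, Pow(Add(-7, Mul(-5, 8)), -1)), Pow(4494, -1))) = Add(Mul(2912, Rational(-1, 2708)), Mul(Mul(11, Pow(Add(-7, -40), -1)), Rational(1, 4494))) = Add(Rational(-728, 677), Mul(Mul(11, Pow(-47, -1)), Rational(1, 4494))) = Add(Rational(-728, 677), Mul(Mul(11, Rational(-1, 47)), Rational(1, 4494))) = Add(Rational(-728, 677), Mul(Rational(-11, 47), Rational(1, 4494))) = Add(Rational(-728, 677), Rational(-11, 211218)) = Rational(-153774151, 142994586)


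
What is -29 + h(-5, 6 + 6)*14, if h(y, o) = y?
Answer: -99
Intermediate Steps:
-29 + h(-5, 6 + 6)*14 = -29 - 5*14 = -29 - 70 = -99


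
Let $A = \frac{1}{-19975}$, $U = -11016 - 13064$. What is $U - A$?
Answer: $- \frac{480997999}{19975} \approx -24080.0$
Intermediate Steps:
$U = -24080$ ($U = -11016 - 13064 = -24080$)
$A = - \frac{1}{19975} \approx -5.0063 \cdot 10^{-5}$
$U - A = -24080 - - \frac{1}{19975} = -24080 + \frac{1}{19975} = - \frac{480997999}{19975}$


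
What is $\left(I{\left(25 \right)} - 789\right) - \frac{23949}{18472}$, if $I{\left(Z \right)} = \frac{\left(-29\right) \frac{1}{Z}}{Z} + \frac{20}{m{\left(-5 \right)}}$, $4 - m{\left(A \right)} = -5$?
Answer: $- \frac{81889679317}{103905000} \approx -788.12$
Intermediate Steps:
$m{\left(A \right)} = 9$ ($m{\left(A \right)} = 4 - -5 = 4 + 5 = 9$)
$I{\left(Z \right)} = \frac{20}{9} - \frac{29}{Z^{2}}$ ($I{\left(Z \right)} = \frac{\left(-29\right) \frac{1}{Z}}{Z} + \frac{20}{9} = - \frac{29}{Z^{2}} + 20 \cdot \frac{1}{9} = - \frac{29}{Z^{2}} + \frac{20}{9} = \frac{20}{9} - \frac{29}{Z^{2}}$)
$\left(I{\left(25 \right)} - 789\right) - \frac{23949}{18472} = \left(\left(\frac{20}{9} - \frac{29}{625}\right) - 789\right) - \frac{23949}{18472} = \left(\frac{12239}{5625} - 789\right) - \frac{23949}{18472} = - \frac{4425886}{5625} - \frac{23949}{18472} = - \frac{81889679317}{103905000}$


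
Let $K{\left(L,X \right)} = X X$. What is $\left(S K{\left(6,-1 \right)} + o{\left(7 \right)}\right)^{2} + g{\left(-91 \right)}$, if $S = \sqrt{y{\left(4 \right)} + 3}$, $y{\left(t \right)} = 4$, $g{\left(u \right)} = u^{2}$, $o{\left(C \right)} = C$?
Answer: $8337 + 14 \sqrt{7} \approx 8374.0$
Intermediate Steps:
$K{\left(L,X \right)} = X^{2}$
$S = \sqrt{7}$ ($S = \sqrt{4 + 3} = \sqrt{7} \approx 2.6458$)
$\left(S K{\left(6,-1 \right)} + o{\left(7 \right)}\right)^{2} + g{\left(-91 \right)} = \left(\sqrt{7} \left(-1\right)^{2} + 7\right)^{2} + \left(-91\right)^{2} = \left(\sqrt{7} \cdot 1 + 7\right)^{2} + 8281 = \left(\sqrt{7} + 7\right)^{2} + 8281 = \left(7 + \sqrt{7}\right)^{2} + 8281 = 8281 + \left(7 + \sqrt{7}\right)^{2}$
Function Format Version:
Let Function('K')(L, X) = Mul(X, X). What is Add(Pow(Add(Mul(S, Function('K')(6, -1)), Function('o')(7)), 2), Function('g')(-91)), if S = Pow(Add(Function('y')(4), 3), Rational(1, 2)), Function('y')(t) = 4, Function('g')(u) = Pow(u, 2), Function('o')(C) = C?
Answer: Add(8337, Mul(14, Pow(7, Rational(1, 2)))) ≈ 8374.0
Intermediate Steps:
Function('K')(L, X) = Pow(X, 2)
S = Pow(7, Rational(1, 2)) (S = Pow(Add(4, 3), Rational(1, 2)) = Pow(7, Rational(1, 2)) ≈ 2.6458)
Add(Pow(Add(Mul(S, Function('K')(6, -1)), Function('o')(7)), 2), Function('g')(-91)) = Add(Pow(Add(Mul(Pow(7, Rational(1, 2)), Pow(-1, 2)), 7), 2), Pow(-91, 2)) = Add(Pow(Add(Mul(Pow(7, Rational(1, 2)), 1), 7), 2), 8281) = Add(Pow(Add(Pow(7, Rational(1, 2)), 7), 2), 8281) = Add(Pow(Add(7, Pow(7, Rational(1, 2))), 2), 8281) = Add(8281, Pow(Add(7, Pow(7, Rational(1, 2))), 2))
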